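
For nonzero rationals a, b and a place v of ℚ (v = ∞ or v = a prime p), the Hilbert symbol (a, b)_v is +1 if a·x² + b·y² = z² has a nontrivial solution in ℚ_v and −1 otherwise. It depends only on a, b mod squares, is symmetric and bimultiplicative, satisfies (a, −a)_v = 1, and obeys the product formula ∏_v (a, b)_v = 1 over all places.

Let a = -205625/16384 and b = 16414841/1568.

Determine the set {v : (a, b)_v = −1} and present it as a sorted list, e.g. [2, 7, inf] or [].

Mod squares: a ≡ -329, b ≡ 34162. Check v ∈ {∞, 2, 5, 7, 19, 29, 31, 47}.
v=47: a=47^1·(≡20), b=47^0·(≡33) mod 47; (20|47)=-1, (33|47)=-1; (−1)^{1·0·23}·(-1)^0·(-1)^1 = -1.
v=19: a=19^0·(≡2), b=19^1·(≡18) mod 19; (2|19)=-1, (18|19)=-1; (−1)^{0·1·9}·(-1)^1·(-1)^0 = -1.
v=5: a=5^4·(≡4), b=5^0·(≡2) mod 5; (4|5)=+1, (2|5)=-1; (−1)^{4·0·2}·(+1)^0·(-1)^4 = +1.
v=31: a=31^0·(≡27), b=31^3·(≡22) mod 31; (27|31)=-1, (22|31)=-1; (−1)^{0·3·15}·(-1)^3·(-1)^0 = -1.
v=2: v_2(a)=-14, v_2(b)=-5; units ≡ 7, 1 (mod 8); ε·ε+αω+βω = 1·0+-14·0+-5·0 ≡ 0  ⇒  (a,b)_2 = +1.
v=7: a=7^1·(≡1), b=7^-2·(≡4) mod 7; (1|7)=+1, (4|7)=+1; (−1)^{1·-2·3}·(+1)^-2·(+1)^1 = +1.
v=29: a=29^0·(≡15), b=29^1·(≡18) mod 29; (15|29)=-1, (18|29)=-1; (−1)^{0·1·14}·(-1)^1·(-1)^0 = -1.
v=∞: -329 < 0 and 34162 > 0  ⇒  (a,b)_∞ = +1.
Ram(-329, 34162) = {19, 29, 31, 47}; no ℚ_19-point on the conic.

[19, 29, 31, 47]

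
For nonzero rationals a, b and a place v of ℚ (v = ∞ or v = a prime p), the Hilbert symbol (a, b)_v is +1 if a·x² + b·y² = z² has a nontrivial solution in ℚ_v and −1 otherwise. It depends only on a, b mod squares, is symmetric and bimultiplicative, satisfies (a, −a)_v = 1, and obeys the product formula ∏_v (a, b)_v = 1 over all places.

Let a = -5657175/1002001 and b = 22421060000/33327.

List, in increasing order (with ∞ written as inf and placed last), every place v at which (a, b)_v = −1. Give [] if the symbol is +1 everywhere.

[3, 29, 31, 43]

Mod squares: a ≡ -87, b ≡ 18662. Check v ∈ {∞, 2, 3, 5, 7, 11, 13, 17, 23, 29, 31, 43}.
v=17: a=17^2·(≡15), b=17^0·(≡13) mod 17; (15|17)=+1, (13|17)=+1; (−1)^{2·0·8}·(+1)^0·(+1)^2 = +1.
v=2: v_2(a)=0, v_2(b)=5; units ≡ 1, 3 (mod 8); ε·ε+αω+βω = 0·1+0·1+5·0 ≡ 0  ⇒  (a,b)_2 = +1.
v=11: a=11^-2·(≡9), b=11^0·(≡8) mod 11; (9|11)=+1, (8|11)=-1; (−1)^{-2·0·5}·(+1)^0·(-1)^-2 = +1.
v=3: a=3^3·(≡1), b=3^-2·(≡2) mod 3; (1|3)=+1, (2|3)=-1; (−1)^{3·-2·1}·(+1)^-2·(-1)^3 = -1.
v=13: a=13^-2·(≡9), b=13^0·(≡5) mod 13; (9|13)=+1, (5|13)=-1; (−1)^{-2·0·6}·(+1)^0·(-1)^-2 = +1.
v=∞: -87 < 0 and 18662 > 0  ⇒  (a,b)_∞ = +1.
v=29: a=29^1·(≡3), b=29^2·(≡21) mod 29; (3|29)=-1, (21|29)=-1; (−1)^{1·2·14}·(-1)^2·(-1)^1 = -1.
v=43: a=43^0·(≡8), b=43^1·(≡11) mod 43; (8|43)=-1, (11|43)=+1; (−1)^{0·1·21}·(-1)^1·(+1)^0 = -1.
v=7: a=7^-2·(≡4), b=7^-1·(≡3) mod 7; (4|7)=+1, (3|7)=-1; (−1)^{-2·-1·3}·(+1)^-1·(-1)^-2 = +1.
v=5: a=5^2·(≡3), b=5^4·(≡3) mod 5; (3|5)=-1, (3|5)=-1; (−1)^{2·4·2}·(-1)^4·(-1)^2 = +1.
v=23: a=23^0·(≡11), b=23^-2·(≡9) mod 23; (11|23)=-1, (9|23)=+1; (−1)^{0·-2·11}·(-1)^-2·(+1)^0 = +1.
v=31: a=31^0·(≡22), b=31^1·(≡27) mod 31; (22|31)=-1, (27|31)=-1; (−1)^{0·1·15}·(-1)^1·(-1)^0 = -1.
(-87, 18662 / ℚ) ramifies at {3, 29, 31, 43}: a division algebra.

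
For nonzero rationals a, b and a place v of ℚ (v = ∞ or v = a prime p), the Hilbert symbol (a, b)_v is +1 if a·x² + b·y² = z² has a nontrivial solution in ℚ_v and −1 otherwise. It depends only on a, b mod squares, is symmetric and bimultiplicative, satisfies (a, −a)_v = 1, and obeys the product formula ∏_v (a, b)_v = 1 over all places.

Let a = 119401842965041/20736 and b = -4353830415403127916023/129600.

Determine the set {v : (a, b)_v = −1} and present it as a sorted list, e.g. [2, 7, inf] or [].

Mod squares: a ≡ 6409, b ≡ -527. Check v ∈ {∞, 2, 3, 5, 7, 13, 17, 23, 29, 31, 37}.
v=29: a=29^1·(≡2), b=29^2·(≡5) mod 29; (2|29)=-1, (5|29)=+1; (−1)^{1·2·14}·(-1)^2·(+1)^1 = +1.
v=31: a=31^2·(≡13), b=31^3·(≡16) mod 31; (13|31)=-1, (16|31)=+1; (−1)^{2·3·15}·(-1)^3·(+1)^2 = -1.
v=13: a=13^1·(≡3), b=13^2·(≡5) mod 13; (3|13)=+1, (5|13)=-1; (−1)^{1·2·6}·(+1)^2·(-1)^1 = -1.
v=17: a=17^3·(≡11), b=17^5·(≡10) mod 17; (11|17)=-1, (10|17)=-1; (−1)^{3·5·8}·(-1)^5·(-1)^3 = +1.
v=3: a=3^-4·(≡1), b=3^-4·(≡1) mod 3; (1|3)=+1, (1|3)=+1; (−1)^{-4·-4·1}·(+1)^-4·(+1)^-4 = +1.
v=2: v_2(a)=-8, v_2(b)=-6; units ≡ 1, 1 (mod 8); ε·ε+αω+βω = 0·0+-8·0+-6·0 ≡ 0  ⇒  (a,b)_2 = +1.
v=23: a=23^0·(≡14), b=23^2·(≡4) mod 23; (14|23)=-1, (4|23)=+1; (−1)^{0·2·11}·(-1)^2·(+1)^0 = +1.
v=∞: 6409 > 0 and -527 < 0  ⇒  (a,b)_∞ = +1.
v=5: a=5^0·(≡1), b=5^-2·(≡3) mod 5; (1|5)=+1, (3|5)=-1; (−1)^{0·-2·2}·(+1)^-2·(-1)^0 = +1.
v=37: a=37^2·(≡5), b=37^2·(≡36) mod 37; (5|37)=-1, (36|37)=+1; (−1)^{2·2·18}·(-1)^2·(+1)^2 = +1.
v=7: a=7^2·(≡4), b=7^0·(≡5) mod 7; (4|7)=+1, (5|7)=-1; (−1)^{2·0·3}·(+1)^0·(-1)^2 = +1.
|Ram(6409, -527)| = 2, even; anisotropic at {13, 31}.

[13, 31]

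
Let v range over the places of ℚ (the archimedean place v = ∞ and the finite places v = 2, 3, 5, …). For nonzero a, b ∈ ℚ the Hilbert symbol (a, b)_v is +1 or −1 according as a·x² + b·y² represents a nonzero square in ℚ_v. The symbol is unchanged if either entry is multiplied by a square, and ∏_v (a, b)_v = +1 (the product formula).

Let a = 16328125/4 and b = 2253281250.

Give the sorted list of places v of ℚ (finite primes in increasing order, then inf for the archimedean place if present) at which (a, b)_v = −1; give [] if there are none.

[2, 5, 19, 23]

Mod squares: a ≡ 1045, b ≡ 144210. Check v ∈ {∞, 2, 3, 5, 11, 19, 23}.
v=∞: 1045 > 0 and 144210 > 0  ⇒  (a,b)_∞ = +1.
v=19: a=19^1·(≡6), b=19^1·(≡6) mod 19; (6|19)=+1, (6|19)=+1; (−1)^{1·1·9}·(+1)^1·(+1)^1 = -1.
v=3: a=3^0·(≡1), b=3^1·(≡1) mod 3; (1|3)=+1, (1|3)=+1; (−1)^{0·1·1}·(+1)^1·(+1)^0 = +1.
v=5: a=5^7·(≡1), b=5^7·(≡2) mod 5; (1|5)=+1, (2|5)=-1; (−1)^{7·7·2}·(+1)^7·(-1)^7 = -1.
v=2: v_2(a)=-2, v_2(b)=1; units ≡ 5, 1 (mod 8); ε·ε+αω+βω = 0·0+-2·0+1·1 ≡ 1  ⇒  (a,b)_2 = -1.
v=11: a=11^1·(≡6), b=11^1·(≡1) mod 11; (6|11)=-1, (1|11)=+1; (−1)^{1·1·5}·(-1)^1·(+1)^1 = +1.
v=23: a=23^0·(≡20), b=23^1·(≡20) mod 23; (20|23)=-1, (20|23)=-1; (−1)^{0·1·11}·(-1)^1·(-1)^0 = -1.
Ram(1045, 144210) = {2, 5, 19, 23}; no ℚ_2-point on the conic.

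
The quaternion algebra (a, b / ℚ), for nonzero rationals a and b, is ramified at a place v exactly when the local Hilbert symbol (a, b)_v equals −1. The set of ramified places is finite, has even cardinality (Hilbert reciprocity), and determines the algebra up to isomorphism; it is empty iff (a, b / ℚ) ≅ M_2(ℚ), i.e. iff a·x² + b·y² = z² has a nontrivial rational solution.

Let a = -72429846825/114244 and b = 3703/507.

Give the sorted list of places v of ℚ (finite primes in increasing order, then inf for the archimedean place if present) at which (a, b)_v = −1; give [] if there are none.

[7, 29]

Mod squares: a ≡ -10353, b ≡ 21. Check v ∈ {∞, 2, 3, 5, 7, 13, 17, 23, 29}.
v=5: a=5^2·(≡3), b=5^0·(≡4) mod 5; (3|5)=-1, (4|5)=+1; (−1)^{2·0·2}·(-1)^0·(+1)^2 = +1.
v=17: a=17^1·(≡7), b=17^0·(≡1) mod 17; (7|17)=-1, (1|17)=+1; (−1)^{1·0·8}·(-1)^0·(+1)^1 = +1.
v=23: a=23^4·(≡21), b=23^2·(≡7) mod 23; (21|23)=-1, (7|23)=-1; (−1)^{4·2·11}·(-1)^2·(-1)^4 = +1.
v=7: a=7^1·(≡3), b=7^1·(≡6) mod 7; (3|7)=-1, (6|7)=-1; (−1)^{1·1·3}·(-1)^1·(-1)^1 = -1.
v=2: v_2(a)=-2, v_2(b)=0; units ≡ 7, 5 (mod 8); ε·ε+αω+βω = 1·0+-2·1+0·0 ≡ 0  ⇒  (a,b)_2 = +1.
v=29: a=29^1·(≡13), b=29^0·(≡18) mod 29; (13|29)=+1, (18|29)=-1; (−1)^{1·0·14}·(+1)^0·(-1)^1 = -1.
v=3: a=3^1·(≡2), b=3^-1·(≡1) mod 3; (2|3)=-1, (1|3)=+1; (−1)^{1·-1·1}·(-1)^-1·(+1)^1 = +1.
v=∞: -10353 < 0 and 21 > 0  ⇒  (a,b)_∞ = +1.
v=13: a=13^-4·(≡7), b=13^-2·(≡8) mod 13; (7|13)=-1, (8|13)=-1; (−1)^{-4·-2·6}·(-1)^-2·(-1)^-4 = +1.
Ram(-10353, 21) = {7, 29}; no ℚ_7-point on the conic.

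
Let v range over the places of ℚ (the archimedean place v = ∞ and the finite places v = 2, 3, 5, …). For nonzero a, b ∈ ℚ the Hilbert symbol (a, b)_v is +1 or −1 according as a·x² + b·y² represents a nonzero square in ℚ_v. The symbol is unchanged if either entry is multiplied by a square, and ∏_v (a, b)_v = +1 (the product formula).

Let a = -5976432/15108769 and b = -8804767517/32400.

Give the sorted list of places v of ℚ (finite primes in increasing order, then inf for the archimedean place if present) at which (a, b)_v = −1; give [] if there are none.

[7, 13, 17, inf]

(a, b) ≡ (-7, -339677) mod (ℚ^×)²; places V = {2, 3, 5, 7, 11, 13, 17, 23, 29, 53, ∞}.
(a,b)_23: α=-2, u≡4; β=2, v≡22 (mod 23); (4|23)=+1, (22|23)=-1; sign (−1)^0·+1^2·-1^-2 = +1.
(a,b)_5: α=0, u≡2; β=-2, v≡3 (mod 5); (2|5)=-1, (3|5)=-1; sign (−1)^0·-1^-2·-1^0 = +1.
(a,b)_2: α=4, β=-4; u≡1, v≡3 (mod 8); ε(u)ε(v)=0·1, αω(v)=4·1, βω(u)=-4·0; sum ≡ 0  ⇒  +1.
(a,b)_53: α=0, u≡10; β=1, v≡29 (mod 53); (10|53)=+1, (29|53)=+1; sign (−1)^0·+1^1·+1^0 = +1.
(a,b)_3: α=2, u≡2; β=-4, v≡1 (mod 3); (2|3)=-1, (1|3)=+1; sign (−1)^0·-1^-4·+1^2 = +1.
(a,b)_7: α=3, u≡5; β=2, v≡5 (mod 7); (5|7)=-1, (5|7)=-1; sign (−1)^0·-1^2·-1^3 = -1.
(a,b)_29: α=0, u≡4; β=1, v≡2 (mod 29); (4|29)=+1, (2|29)=-1; sign (−1)^0·+1^1·-1^0 = +1.
(a,b)_11: α=2, u≡4; β=0, v≡3 (mod 11); (4|11)=+1, (3|11)=+1; sign (−1)^0·+1^0·+1^2 = +1.
(a,b)_∞: sgn(-7)=−, sgn(-339677)=−, so -1.
(a,b)_13: α=-4, u≡5; β=1, v≡3 (mod 13); (5|13)=-1, (3|13)=+1; sign (−1)^0·-1^1·+1^-4 = -1.
(a,b)_17: α=0, u≡10; β=1, v≡5 (mod 17); (10|17)=-1, (5|17)=-1; sign (−1)^0·-1^1·-1^0 = -1.
Ram(-7, -339677) = {7, 13, 17, ∞}; no ℚ_7-point on the conic.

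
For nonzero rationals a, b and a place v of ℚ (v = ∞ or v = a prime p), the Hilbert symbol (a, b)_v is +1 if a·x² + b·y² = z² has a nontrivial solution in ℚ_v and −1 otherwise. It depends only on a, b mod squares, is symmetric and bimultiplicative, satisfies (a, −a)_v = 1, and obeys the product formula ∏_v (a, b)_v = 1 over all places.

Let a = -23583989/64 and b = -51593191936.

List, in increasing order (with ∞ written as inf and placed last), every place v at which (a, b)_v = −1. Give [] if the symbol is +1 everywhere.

[13, 29, 47, inf]

Mod squares: a ≡ -194909, b ≡ -754. Check v ∈ {∞, 2, 11, 13, 29, 47}.
v=∞: -194909 < 0 and -754 < 0  ⇒  (a,b)_∞ = -1.
v=29: a=29^1·(≡1), b=29^1·(≡2) mod 29; (1|29)=+1, (2|29)=-1; (−1)^{1·1·14}·(+1)^1·(-1)^1 = -1.
v=13: a=13^1·(≡3), b=13^1·(≡8) mod 13; (3|13)=+1, (8|13)=-1; (−1)^{1·1·6}·(+1)^1·(-1)^1 = -1.
v=11: a=11^3·(≡10), b=11^2·(≡3) mod 11; (10|11)=-1, (3|11)=+1; (−1)^{3·2·5}·(-1)^2·(+1)^3 = +1.
v=47: a=47^1·(≡24), b=47^2·(≡41) mod 47; (24|47)=+1, (41|47)=-1; (−1)^{1·2·23}·(+1)^2·(-1)^1 = -1.
v=2: v_2(a)=-6, v_2(b)=9; units ≡ 3, 7 (mod 8); ε·ε+αω+βω = 1·1+-6·0+9·1 ≡ 0  ⇒  (a,b)_2 = +1.
|Ram(-194909, -754)| = 4, even; anisotropic at {13, 29, 47, ∞}.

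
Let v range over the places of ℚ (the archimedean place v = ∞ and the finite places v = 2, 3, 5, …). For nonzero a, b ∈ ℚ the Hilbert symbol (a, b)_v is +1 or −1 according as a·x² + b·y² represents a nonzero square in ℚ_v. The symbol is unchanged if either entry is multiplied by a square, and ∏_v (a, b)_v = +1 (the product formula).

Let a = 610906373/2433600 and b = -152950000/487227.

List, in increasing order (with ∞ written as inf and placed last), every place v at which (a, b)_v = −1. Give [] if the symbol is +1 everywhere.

Mod squares: a ≡ 103037, b ≡ -45885. Check v ∈ {∞, 2, 3, 5, 7, 11, 13, 17, 19, 23, 29, 31}.
v=17: a=17^1·(≡2), b=17^0·(≡15) mod 17; (2|17)=+1, (15|17)=+1; (−1)^{1·0·8}·(+1)^0·(+1)^1 = +1.
v=2: v_2(a)=-6, v_2(b)=4; units ≡ 5, 3 (mod 8); ε·ε+αω+βω = 0·1+-6·1+4·1 ≡ 0  ⇒  (a,b)_2 = +1.
v=19: a=19^1·(≡2), b=19^1·(≡11) mod 19; (2|19)=-1, (11|19)=+1; (−1)^{1·1·9}·(-1)^1·(+1)^1 = +1.
v=29: a=29^1·(≡3), b=29^0·(≡28) mod 29; (3|29)=-1, (28|29)=+1; (−1)^{1·0·14}·(-1)^0·(+1)^1 = +1.
v=3: a=3^-2·(≡2), b=3^-1·(≡2) mod 3; (2|3)=-1, (2|3)=-1; (−1)^{-2·-1·1}·(-1)^-1·(-1)^-2 = -1.
v=5: a=5^-2·(≡2), b=5^5·(≡3) mod 5; (2|5)=-1, (3|5)=-1; (−1)^{-2·5·2}·(-1)^5·(-1)^-2 = -1.
v=∞: 103037 > 0 and -45885 < 0  ⇒  (a,b)_∞ = +1.
v=31: a=31^0·(≡23), b=31^-2·(≡17) mod 31; (23|31)=-1, (17|31)=-1; (−1)^{0·-2·15}·(-1)^-2·(-1)^0 = +1.
v=23: a=23^0·(≡11), b=23^1·(≡2) mod 23; (11|23)=-1, (2|23)=+1; (−1)^{0·1·11}·(-1)^1·(+1)^0 = -1.
v=11: a=11^3·(≡2), b=11^0·(≡7) mod 11; (2|11)=-1, (7|11)=-1; (−1)^{3·0·5}·(-1)^0·(-1)^3 = -1.
v=13: a=13^-2·(≡10), b=13^-2·(≡7) mod 13; (10|13)=+1, (7|13)=-1; (−1)^{-2·-2·6}·(+1)^-2·(-1)^-2 = +1.
v=7: a=7^2·(≡1), b=7^1·(≡4) mod 7; (1|7)=+1, (4|7)=+1; (−1)^{2·1·3}·(+1)^1·(+1)^2 = +1.
Ram(103037, -45885) = {3, 5, 11, 23}; no ℚ_3-point on the conic.

[3, 5, 11, 23]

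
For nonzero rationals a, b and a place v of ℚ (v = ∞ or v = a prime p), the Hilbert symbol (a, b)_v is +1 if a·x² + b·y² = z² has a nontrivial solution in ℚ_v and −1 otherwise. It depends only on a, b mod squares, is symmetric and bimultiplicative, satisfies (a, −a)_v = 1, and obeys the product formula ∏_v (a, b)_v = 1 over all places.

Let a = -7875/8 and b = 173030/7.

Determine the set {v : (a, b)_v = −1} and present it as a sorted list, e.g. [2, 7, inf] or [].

[5, 7, 11, 13]

Mod squares: a ≡ -70, b ≡ 10010. Check v ∈ {∞, 2, 3, 5, 7, 11, 13}.
v=3: a=3^2·(≡2), b=3^0·(≡2) mod 3; (2|3)=-1, (2|3)=-1; (−1)^{2·0·1}·(-1)^0·(-1)^2 = +1.
v=11: a=11^0·(≡7), b=11^3·(≡6) mod 11; (7|11)=-1, (6|11)=-1; (−1)^{0·3·5}·(-1)^3·(-1)^0 = -1.
v=7: a=7^1·(≡2), b=7^-1·(≡4) mod 7; (2|7)=+1, (4|7)=+1; (−1)^{1·-1·3}·(+1)^-1·(+1)^1 = -1.
v=13: a=13^0·(≡2), b=13^1·(≡9) mod 13; (2|13)=-1, (9|13)=+1; (−1)^{0·1·6}·(-1)^1·(+1)^0 = -1.
v=5: a=5^3·(≡4), b=5^1·(≡3) mod 5; (4|5)=+1, (3|5)=-1; (−1)^{3·1·2}·(+1)^1·(-1)^3 = -1.
v=2: v_2(a)=-3, v_2(b)=1; units ≡ 5, 5 (mod 8); ε·ε+αω+βω = 0·0+-3·1+1·1 ≡ 0  ⇒  (a,b)_2 = +1.
v=∞: -70 < 0 and 10010 > 0  ⇒  (a,b)_∞ = +1.
Ram(-70, 10010) = {5, 7, 11, 13}; no ℚ_5-point on the conic.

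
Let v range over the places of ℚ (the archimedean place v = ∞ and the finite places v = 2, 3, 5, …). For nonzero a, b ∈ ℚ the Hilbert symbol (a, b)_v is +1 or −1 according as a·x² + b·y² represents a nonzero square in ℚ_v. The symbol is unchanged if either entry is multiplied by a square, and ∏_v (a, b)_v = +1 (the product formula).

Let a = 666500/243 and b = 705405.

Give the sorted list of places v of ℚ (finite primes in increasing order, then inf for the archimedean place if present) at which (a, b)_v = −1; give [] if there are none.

Mod squares: a ≡ 19995, b ≡ 705405. Check v ∈ {∞, 2, 3, 5, 31, 37, 41, 43}.
v=31: a=31^1·(≡9), b=31^1·(≡1) mod 31; (9|31)=+1, (1|31)=+1; (−1)^{1·1·15}·(+1)^1·(+1)^1 = -1.
v=43: a=43^1·(≡13), b=43^0·(≡33) mod 43; (13|43)=+1, (33|43)=-1; (−1)^{1·0·21}·(+1)^0·(-1)^1 = -1.
v=37: a=37^0·(≡15), b=37^1·(≡10) mod 37; (15|37)=-1, (10|37)=+1; (−1)^{0·1·18}·(-1)^1·(+1)^0 = -1.
v=∞: 19995 > 0 and 705405 > 0  ⇒  (a,b)_∞ = +1.
v=2: v_2(a)=2, v_2(b)=0; units ≡ 3, 5 (mod 8); ε·ε+αω+βω = 1·0+2·1+0·1 ≡ 0  ⇒  (a,b)_2 = +1.
v=41: a=41^0·(≡26), b=41^1·(≡26) mod 41; (26|41)=-1, (26|41)=-1; (−1)^{0·1·20}·(-1)^1·(-1)^0 = -1.
v=5: a=5^3·(≡4), b=5^1·(≡1) mod 5; (4|5)=+1, (1|5)=+1; (−1)^{3·1·2}·(+1)^1·(+1)^3 = +1.
v=3: a=3^-5·(≡2), b=3^1·(≡1) mod 3; (2|3)=-1, (1|3)=+1; (−1)^{-5·1·1}·(-1)^1·(+1)^-5 = +1.
|Ram(19995, 705405)| = 4, even; anisotropic at {31, 37, 41, 43}.

[31, 37, 41, 43]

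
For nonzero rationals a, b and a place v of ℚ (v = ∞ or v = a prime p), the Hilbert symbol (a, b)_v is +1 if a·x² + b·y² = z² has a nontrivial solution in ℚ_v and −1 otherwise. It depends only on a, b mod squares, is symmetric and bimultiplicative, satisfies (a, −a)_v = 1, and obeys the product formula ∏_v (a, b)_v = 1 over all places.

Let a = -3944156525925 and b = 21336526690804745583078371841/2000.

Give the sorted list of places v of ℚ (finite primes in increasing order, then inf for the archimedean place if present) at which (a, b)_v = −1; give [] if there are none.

Mod squares: a ≡ -19437, b ≡ 14245. Check v ∈ {∞, 2, 3, 5, 7, 11, 17, 19, 31, 37}.
v=7: a=7^2·(≡1), b=7^3·(≡5) mod 7; (1|7)=+1, (5|7)=-1; (−1)^{2·3·3}·(+1)^3·(-1)^2 = +1.
v=19: a=19^1·(≡18), b=19^4·(≡8) mod 19; (18|19)=-1, (8|19)=-1; (−1)^{1·4·9}·(-1)^4·(-1)^1 = -1.
v=2: v_2(a)=0, v_2(b)=-4; units ≡ 3, 5 (mod 8); ε·ε+αω+βω = 1·0+0·1+-4·1 ≡ 0  ⇒  (a,b)_2 = +1.
v=11: a=11^3·(≡3), b=11^5·(≡6) mod 11; (3|11)=+1, (6|11)=-1; (−1)^{3·5·5}·(+1)^5·(-1)^3 = +1.
v=5: a=5^2·(≡3), b=5^-3·(≡1) mod 5; (3|5)=-1, (1|5)=+1; (−1)^{2·-3·2}·(-1)^-3·(+1)^2 = -1.
v=37: a=37^2·(≡1), b=37^3·(≡13) mod 37; (1|37)=+1, (13|37)=-1; (−1)^{2·3·18}·(+1)^3·(-1)^2 = +1.
v=17: a=17^0·(≡11), b=17^4·(≡1) mod 17; (11|17)=-1, (1|17)=+1; (−1)^{0·4·8}·(-1)^4·(+1)^0 = +1.
v=3: a=3^1·(≡1), b=3^6·(≡1) mod 3; (1|3)=+1, (1|3)=+1; (−1)^{1·6·1}·(+1)^6·(+1)^1 = +1.
v=31: a=31^1·(≡6), b=31^2·(≡4) mod 31; (6|31)=-1, (4|31)=+1; (−1)^{1·2·15}·(-1)^2·(+1)^1 = +1.
v=∞: -19437 < 0 and 14245 > 0  ⇒  (a,b)_∞ = +1.
Ram(-19437, 14245) = {5, 19}; no ℚ_5-point on the conic.

[5, 19]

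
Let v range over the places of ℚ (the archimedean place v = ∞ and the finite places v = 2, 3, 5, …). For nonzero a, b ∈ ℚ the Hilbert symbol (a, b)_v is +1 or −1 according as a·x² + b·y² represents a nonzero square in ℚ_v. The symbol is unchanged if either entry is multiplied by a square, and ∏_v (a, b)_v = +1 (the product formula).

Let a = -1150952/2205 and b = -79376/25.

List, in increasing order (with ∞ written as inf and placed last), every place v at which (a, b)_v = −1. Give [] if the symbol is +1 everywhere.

(a, b) ≡ (-11890, -41) mod (ℚ^×)²; places V = {2, 3, 5, 7, 11, 29, 41, ∞}.
(a,b)_29: α=1, u≡13; β=0, v≡8 (mod 29); (13|29)=+1, (8|29)=-1; sign (−1)^0·+1^0·-1^1 = -1.
(a,b)_5: α=-1, u≡3; β=-2, v≡4 (mod 5); (3|5)=-1, (4|5)=+1; sign (−1)^0·-1^-2·+1^-1 = +1.
(a,b)_2: α=3, β=4; u≡7, v≡7 (mod 8); ε(u)ε(v)=1·1, αω(v)=3·0, βω(u)=4·0; sum ≡ 1  ⇒  -1.
(a,b)_3: α=-2, u≡2; β=0, v≡1 (mod 3); (2|3)=-1, (1|3)=+1; sign (−1)^0·-1^0·+1^-2 = +1.
(a,b)_11: α=2, u≡5; β=2, v≡5 (mod 11); (5|11)=+1, (5|11)=+1; sign (−1)^0·+1^2·+1^2 = +1.
(a,b)_∞: sgn(-11890)=−, sgn(-41)=−, so -1.
(a,b)_7: α=-2, u≡3; β=0, v≡1 (mod 7); (3|7)=-1, (1|7)=+1; sign (−1)^0·-1^0·+1^-2 = +1.
(a,b)_41: α=1, u≡35; β=1, v≡39 (mod 41); (35|41)=-1, (39|41)=+1; sign (−1)^0·-1^1·+1^1 = -1.
Ram(-11890, -41) = {2, 29, 41, ∞}; no ℚ_2-point on the conic.

[2, 29, 41, inf]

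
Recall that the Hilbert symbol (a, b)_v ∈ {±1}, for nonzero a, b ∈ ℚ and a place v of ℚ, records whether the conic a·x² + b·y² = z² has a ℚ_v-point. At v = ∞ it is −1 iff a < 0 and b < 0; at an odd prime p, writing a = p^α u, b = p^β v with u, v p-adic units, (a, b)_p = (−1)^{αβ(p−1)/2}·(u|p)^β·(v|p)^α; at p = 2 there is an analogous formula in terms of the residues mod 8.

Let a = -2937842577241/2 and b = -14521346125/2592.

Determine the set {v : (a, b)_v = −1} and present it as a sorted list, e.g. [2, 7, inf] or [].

Mod squares: a ≡ -6578, b ≡ -56810. Check v ∈ {∞, 2, 3, 5, 11, 13, 19, 23}.
v=5: a=5^0·(≡2), b=5^3·(≡3) mod 5; (2|5)=-1, (3|5)=-1; (−1)^{0·3·2}·(-1)^3·(-1)^0 = -1.
v=∞: -6578 < 0 and -56810 < 0  ⇒  (a,b)_∞ = -1.
v=3: a=3^0·(≡1), b=3^-4·(≡1) mod 3; (1|3)=+1, (1|3)=+1; (−1)^{0·-4·1}·(+1)^-4·(+1)^0 = +1.
v=13: a=13^3·(≡1), b=13^3·(≡6) mod 13; (1|13)=+1, (6|13)=-1; (−1)^{3·3·6}·(+1)^3·(-1)^3 = -1.
v=11: a=11^5·(≡8), b=11^2·(≡9) mod 11; (8|11)=-1, (9|11)=+1; (−1)^{5·2·5}·(-1)^2·(+1)^5 = +1.
v=19: a=19^2·(≡3), b=19^1·(≡13) mod 19; (3|19)=-1, (13|19)=-1; (−1)^{2·1·9}·(-1)^1·(-1)^2 = -1.
v=2: v_2(a)=-1, v_2(b)=-5; units ≡ 7, 3 (mod 8); ε·ε+αω+βω = 1·1+-1·1+-5·0 ≡ 0  ⇒  (a,b)_2 = +1.
v=23: a=23^1·(≡3), b=23^1·(≡19) mod 23; (3|23)=+1, (19|23)=-1; (−1)^{1·1·11}·(+1)^1·(-1)^1 = +1.
(-6578, -56810 / ℚ) ramifies at {5, 13, 19, ∞}: a division algebra.

[5, 13, 19, inf]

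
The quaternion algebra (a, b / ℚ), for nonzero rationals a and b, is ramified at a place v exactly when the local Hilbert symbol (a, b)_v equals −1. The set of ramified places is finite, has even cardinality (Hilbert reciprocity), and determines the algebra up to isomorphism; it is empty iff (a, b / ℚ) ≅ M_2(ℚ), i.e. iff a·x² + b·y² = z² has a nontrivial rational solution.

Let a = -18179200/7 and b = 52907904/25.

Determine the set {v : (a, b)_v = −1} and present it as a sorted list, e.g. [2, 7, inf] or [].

[19, 23]

(a, b) ≡ (-79534, 14) mod (ℚ^×)²; places V = {2, 3, 5, 7, 13, 19, 23, ∞}.
(a,b)_13: α=1, u≡7; β=0, v≡3 (mod 13); (7|13)=-1, (3|13)=+1; sign (−1)^0·-1^0·+1^1 = +1.
(a,b)_3: α=0, u≡2; β=10, v≡2 (mod 3); (2|3)=-1, (2|3)=-1; sign (−1)^0·-1^10·-1^0 = +1.
(a,b)_5: α=2, u≡1; β=-2, v≡4 (mod 5); (1|5)=+1, (4|5)=+1; sign (−1)^0·+1^-2·+1^2 = +1.
(a,b)_23: α=1, u≡19; β=0, v≡19 (mod 23); (19|23)=-1, (19|23)=-1; sign (−1)^0·-1^0·-1^1 = -1.
(a,b)_7: α=-1, u≡3; β=1, v≡2 (mod 7); (3|7)=-1, (2|7)=+1; sign (−1)^1·-1^1·+1^-1 = +1.
(a,b)_19: α=1, u≡3; β=0, v≡8 (mod 19); (3|19)=-1, (8|19)=-1; sign (−1)^0·-1^0·-1^1 = -1.
(a,b)_∞: sgn(-79534)=−, sgn(14)=+, so +1.
(a,b)_2: α=7, β=7; u≡1, v≡7 (mod 8); ε(u)ε(v)=0·1, αω(v)=7·0, βω(u)=7·0; sum ≡ 0  ⇒  +1.
(-79534, 14 / ℚ) ramifies at {19, 23}: a division algebra.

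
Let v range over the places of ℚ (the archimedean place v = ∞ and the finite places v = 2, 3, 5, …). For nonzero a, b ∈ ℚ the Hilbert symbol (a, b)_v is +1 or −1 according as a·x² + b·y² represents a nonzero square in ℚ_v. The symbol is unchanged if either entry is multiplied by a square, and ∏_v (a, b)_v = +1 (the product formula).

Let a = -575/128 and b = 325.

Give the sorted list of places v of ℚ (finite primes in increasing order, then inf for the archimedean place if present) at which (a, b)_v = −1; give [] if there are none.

[2, 13]

Mod squares: a ≡ -46, b ≡ 13. Check v ∈ {∞, 2, 5, 13, 23}.
v=∞: -46 < 0 and 13 > 0  ⇒  (a,b)_∞ = +1.
v=2: v_2(a)=-7, v_2(b)=0; units ≡ 1, 5 (mod 8); ε·ε+αω+βω = 0·0+-7·1+0·0 ≡ 1  ⇒  (a,b)_2 = -1.
v=23: a=23^1·(≡14), b=23^0·(≡3) mod 23; (14|23)=-1, (3|23)=+1; (−1)^{1·0·11}·(-1)^0·(+1)^1 = +1.
v=5: a=5^2·(≡4), b=5^2·(≡3) mod 5; (4|5)=+1, (3|5)=-1; (−1)^{2·2·2}·(+1)^2·(-1)^2 = +1.
v=13: a=13^0·(≡8), b=13^1·(≡12) mod 13; (8|13)=-1, (12|13)=+1; (−1)^{0·1·6}·(-1)^1·(+1)^0 = -1.
Ram(-46, 13) = {2, 13}; no ℚ_2-point on the conic.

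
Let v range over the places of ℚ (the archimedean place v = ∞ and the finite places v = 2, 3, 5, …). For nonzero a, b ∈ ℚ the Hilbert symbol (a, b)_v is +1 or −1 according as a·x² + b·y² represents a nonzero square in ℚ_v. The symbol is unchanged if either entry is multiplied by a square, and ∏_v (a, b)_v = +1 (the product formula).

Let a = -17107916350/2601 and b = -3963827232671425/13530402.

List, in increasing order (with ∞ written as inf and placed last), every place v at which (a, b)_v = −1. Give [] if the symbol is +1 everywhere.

[29, inf]

(a, b) ≡ (-46, -25346) mod (ℚ^×)²; places V = {2, 3, 5, 7, 17, 19, 23, 29, ∞}.
(a,b)_23: α=1, u≡17; β=1, v≡4 (mod 23); (17|23)=-1, (4|23)=+1; sign (−1)^1·-1^1·+1^1 = +1.
(a,b)_7: α=2, u≡5; β=2, v≡2 (mod 7); (5|7)=-1, (2|7)=+1; sign (−1)^0·-1^2·+1^2 = +1.
(a,b)_2: α=1, β=-1; u≡1, v≡7 (mod 8); ε(u)ε(v)=0·1, αω(v)=1·0, βω(u)=-1·0; sum ≡ 0  ⇒  +1.
(a,b)_29: α=2, u≡14; β=5, v≡20 (mod 29); (14|29)=-1, (20|29)=+1; sign (−1)^0·-1^5·+1^2 = -1.
(a,b)_∞: sgn(-46)=−, sgn(-25346)=−, so -1.
(a,b)_5: α=2, u≡1; β=2, v≡4 (mod 5); (1|5)=+1, (4|5)=+1; sign (−1)^0·+1^2·+1^2 = +1.
(a,b)_17: α=-2, u≡14; β=-4, v≡1 (mod 17); (14|17)=-1, (1|17)=+1; sign (−1)^0·-1^-4·+1^-2 = +1.
(a,b)_19: α=2, u≡9; β=3, v≡15 (mod 19); (9|19)=+1, (15|19)=-1; sign (−1)^0·+1^3·-1^2 = +1.
(a,b)_3: α=-2, u≡2; β=-4, v≡1 (mod 3); (2|3)=-1, (1|3)=+1; sign (−1)^0·-1^-4·+1^-2 = +1.
(-46, -25346 / ℚ) ramifies at {29, ∞}: a division algebra.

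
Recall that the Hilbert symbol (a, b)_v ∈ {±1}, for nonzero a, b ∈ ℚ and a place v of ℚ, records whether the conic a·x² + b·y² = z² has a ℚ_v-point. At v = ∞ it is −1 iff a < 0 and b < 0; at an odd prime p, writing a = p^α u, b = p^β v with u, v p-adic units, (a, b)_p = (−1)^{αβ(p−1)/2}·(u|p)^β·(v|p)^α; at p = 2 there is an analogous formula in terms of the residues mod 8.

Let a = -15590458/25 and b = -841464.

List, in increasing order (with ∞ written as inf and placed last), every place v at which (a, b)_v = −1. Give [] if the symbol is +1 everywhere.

(a, b) ≡ (-18538, -23374) mod (ℚ^×)²; places V = {2, 3, 5, 13, 23, 29, 31, ∞}.
(a,b)_31: α=1, u≡6; β=1, v≡12 (mod 31); (6|31)=-1, (12|31)=-1; sign (−1)^1·-1^1·-1^1 = -1.
(a,b)_13: α=1, u≡3; β=1, v≡12 (mod 13); (3|13)=+1, (12|13)=+1; sign (−1)^0·+1^1·+1^1 = +1.
(a,b)_∞: sgn(-18538)=−, sgn(-23374)=−, so -1.
(a,b)_3: α=0, u≡2; β=2, v≡2 (mod 3); (2|3)=-1, (2|3)=-1; sign (−1)^0·-1^2·-1^0 = +1.
(a,b)_29: α=2, u≡9; β=1, v≡13 (mod 29); (9|29)=+1, (13|29)=+1; sign (−1)^0·+1^1·+1^2 = +1.
(a,b)_23: α=1, u≡5; β=0, v≡14 (mod 23); (5|23)=-1, (14|23)=-1; sign (−1)^0·-1^0·-1^1 = -1.
(a,b)_5: α=-2, u≡2; β=0, v≡1 (mod 5); (2|5)=-1, (1|5)=+1; sign (−1)^0·-1^0·+1^-2 = +1.
(a,b)_2: α=1, β=3; u≡3, v≡1 (mod 8); ε(u)ε(v)=1·0, αω(v)=1·0, βω(u)=3·1; sum ≡ 1  ⇒  -1.
Ram(-18538, -23374) = {2, 23, 31, ∞}; no ℚ_2-point on the conic.

[2, 23, 31, inf]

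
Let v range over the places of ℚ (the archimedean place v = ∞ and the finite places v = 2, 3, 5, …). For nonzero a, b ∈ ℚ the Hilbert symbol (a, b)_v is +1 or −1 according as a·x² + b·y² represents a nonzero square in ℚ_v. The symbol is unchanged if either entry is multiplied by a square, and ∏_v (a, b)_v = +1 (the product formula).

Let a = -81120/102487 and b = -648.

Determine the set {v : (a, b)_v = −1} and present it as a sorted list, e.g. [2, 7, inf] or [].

[2, 5, 7, inf]

Mod squares: a ≡ -210, b ≡ -2. Check v ∈ {∞, 2, 3, 5, 7, 11, 13}.
v=5: a=5^1·(≡3), b=5^0·(≡2) mod 5; (3|5)=-1, (2|5)=-1; (−1)^{1·0·2}·(-1)^0·(-1)^1 = -1.
v=3: a=3^1·(≡2), b=3^4·(≡1) mod 3; (2|3)=-1, (1|3)=+1; (−1)^{1·4·1}·(-1)^4·(+1)^1 = +1.
v=7: a=7^-1·(≡6), b=7^0·(≡3) mod 7; (6|7)=-1, (3|7)=-1; (−1)^{-1·0·3}·(-1)^0·(-1)^-1 = -1.
v=2: v_2(a)=5, v_2(b)=3; units ≡ 7, 7 (mod 8); ε·ε+αω+βω = 1·1+5·0+3·0 ≡ 1  ⇒  (a,b)_2 = -1.
v=13: a=13^2·(≡5), b=13^0·(≡2) mod 13; (5|13)=-1, (2|13)=-1; (−1)^{2·0·6}·(-1)^0·(-1)^2 = +1.
v=11: a=11^-4·(≡7), b=11^0·(≡1) mod 11; (7|11)=-1, (1|11)=+1; (−1)^{-4·0·5}·(-1)^0·(+1)^-4 = +1.
v=∞: -210 < 0 and -2 < 0  ⇒  (a,b)_∞ = -1.
(-210, -2 / ℚ) ramifies at {2, 5, 7, ∞}: a division algebra.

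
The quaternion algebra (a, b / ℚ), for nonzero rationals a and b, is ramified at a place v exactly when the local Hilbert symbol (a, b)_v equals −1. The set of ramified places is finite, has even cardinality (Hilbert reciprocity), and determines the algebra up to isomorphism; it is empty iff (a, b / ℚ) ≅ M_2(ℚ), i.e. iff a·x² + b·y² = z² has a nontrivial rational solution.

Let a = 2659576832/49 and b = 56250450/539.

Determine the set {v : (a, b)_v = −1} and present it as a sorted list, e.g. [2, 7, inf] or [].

(a, b) ≡ (8987, 305558) mod (ℚ^×)²; places V = {2, 3, 5, 7, 11, 17, 19, 43, ∞}.
(a,b)_19: α=1, u≡17; β=1, v≡12 (mod 19); (17|19)=+1, (12|19)=-1; sign (−1)^1·+1^1·-1^1 = +1.
(a,b)_3: α=0, u≡2; β=4, v≡2 (mod 3); (2|3)=-1, (2|3)=-1; sign (−1)^0·-1^4·-1^0 = +1.
(a,b)_∞: sgn(8987)=+, sgn(305558)=+, so +1.
(a,b)_11: α=1, u≡4; β=-1, v≡5 (mod 11); (4|11)=+1, (5|11)=+1; sign (−1)^1·+1^-1·+1^1 = -1.
(a,b)_5: α=0, u≡3; β=2, v≡2 (mod 5); (3|5)=-1, (2|5)=-1; sign (−1)^0·-1^2·-1^0 = +1.
(a,b)_17: α=2, u≡12; β=1, v≡6 (mod 17); (12|17)=-1, (6|17)=-1; sign (−1)^0·-1^1·-1^2 = -1.
(a,b)_7: α=-2, u≡3; β=-2, v≡1 (mod 7); (3|7)=-1, (1|7)=+1; sign (−1)^0·-1^-2·+1^-2 = +1.
(a,b)_43: α=1, u≡33; β=1, v≡17 (mod 43); (33|43)=-1, (17|43)=+1; sign (−1)^1·-1^1·+1^1 = +1.
(a,b)_2: α=10, β=1; u≡3, v≡3 (mod 8); ε(u)ε(v)=1·1, αω(v)=10·1, βω(u)=1·1; sum ≡ 0  ⇒  +1.
(8987, 305558 / ℚ) ramifies at {11, 17}: a division algebra.

[11, 17]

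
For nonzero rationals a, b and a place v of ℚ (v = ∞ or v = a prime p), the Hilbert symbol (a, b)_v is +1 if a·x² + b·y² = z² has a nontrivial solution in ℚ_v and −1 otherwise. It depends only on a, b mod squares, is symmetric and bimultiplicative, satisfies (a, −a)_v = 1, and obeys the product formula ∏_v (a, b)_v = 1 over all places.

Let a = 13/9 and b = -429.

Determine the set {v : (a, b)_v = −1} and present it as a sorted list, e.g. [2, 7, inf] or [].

[11, 13]

Mod squares: a ≡ 13, b ≡ -429. Check v ∈ {∞, 2, 3, 11, 13}.
v=13: a=13^1·(≡3), b=13^1·(≡6) mod 13; (3|13)=+1, (6|13)=-1; (−1)^{1·1·6}·(+1)^1·(-1)^1 = -1.
v=11: a=11^0·(≡10), b=11^1·(≡5) mod 11; (10|11)=-1, (5|11)=+1; (−1)^{0·1·5}·(-1)^1·(+1)^0 = -1.
v=2: v_2(a)=0, v_2(b)=0; units ≡ 5, 3 (mod 8); ε·ε+αω+βω = 0·1+0·1+0·1 ≡ 0  ⇒  (a,b)_2 = +1.
v=∞: 13 > 0 and -429 < 0  ⇒  (a,b)_∞ = +1.
v=3: a=3^-2·(≡1), b=3^1·(≡1) mod 3; (1|3)=+1, (1|3)=+1; (−1)^{-2·1·1}·(+1)^1·(+1)^-2 = +1.
|Ram(13, -429)| = 2, even; anisotropic at {11, 13}.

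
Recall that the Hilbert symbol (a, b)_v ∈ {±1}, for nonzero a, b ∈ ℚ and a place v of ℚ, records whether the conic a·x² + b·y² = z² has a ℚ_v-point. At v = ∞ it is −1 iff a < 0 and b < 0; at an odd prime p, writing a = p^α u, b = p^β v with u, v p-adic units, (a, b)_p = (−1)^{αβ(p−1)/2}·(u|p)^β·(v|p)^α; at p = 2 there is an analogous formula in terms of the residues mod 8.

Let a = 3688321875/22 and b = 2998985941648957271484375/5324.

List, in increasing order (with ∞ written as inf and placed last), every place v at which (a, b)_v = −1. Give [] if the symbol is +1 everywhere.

[2, 5, 11, 37]

Mod squares: a ≡ 2649570, b ≡ 63085. Check v ∈ {∞, 2, 3, 5, 7, 11, 31, 37}.
v=3: a=3^1·(≡2), b=3^2·(≡1) mod 3; (2|3)=-1, (1|3)=+1; (−1)^{1·2·1}·(-1)^2·(+1)^1 = +1.
v=37: a=37^1·(≡19), b=37^3·(≡34) mod 37; (19|37)=-1, (34|37)=+1; (−1)^{1·3·18}·(-1)^3·(+1)^1 = -1.
v=∞: 2649570 > 0 and 63085 > 0  ⇒  (a,b)_∞ = +1.
v=2: v_2(a)=-1, v_2(b)=-2; units ≡ 1, 5 (mod 8); ε·ε+αω+βω = 0·0+-1·1+-2·0 ≡ 1  ⇒  (a,b)_2 = -1.
v=31: a=31^1·(≡24), b=31^5·(≡20) mod 31; (24|31)=-1, (20|31)=+1; (−1)^{1·5·15}·(-1)^5·(+1)^1 = +1.
v=11: a=11^-1·(≡9), b=11^-3·(≡3) mod 11; (9|11)=+1, (3|11)=+1; (−1)^{-1·-3·5}·(+1)^-3·(+1)^-1 = -1.
v=5: a=5^5·(≡4), b=5^9·(≡2) mod 5; (4|5)=+1, (2|5)=-1; (−1)^{5·9·2}·(+1)^9·(-1)^5 = -1.
v=7: a=7^3·(≡5), b=7^6·(≡1) mod 7; (5|7)=-1, (1|7)=+1; (−1)^{3·6·3}·(-1)^6·(+1)^3 = +1.
(2649570, 63085 / ℚ) ramifies at {2, 5, 11, 37}: a division algebra.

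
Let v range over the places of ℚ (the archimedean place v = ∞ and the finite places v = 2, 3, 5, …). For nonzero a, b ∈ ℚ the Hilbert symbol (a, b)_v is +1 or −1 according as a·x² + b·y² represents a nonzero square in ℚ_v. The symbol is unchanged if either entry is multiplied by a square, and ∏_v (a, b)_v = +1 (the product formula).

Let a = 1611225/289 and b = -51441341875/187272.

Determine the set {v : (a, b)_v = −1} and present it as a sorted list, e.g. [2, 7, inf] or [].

Mod squares: a ≡ 7161, b ≡ -195734. Check v ∈ {∞, 2, 3, 5, 7, 11, 17, 29, 31, 41}.
v=5: a=5^2·(≡1), b=5^4·(≡4) mod 5; (1|5)=+1, (4|5)=+1; (−1)^{2·4·2}·(+1)^4·(+1)^2 = +1.
v=17: a=17^-2·(≡16), b=17^-2·(≡2) mod 17; (16|17)=+1, (2|17)=+1; (−1)^{-2·-2·8}·(+1)^-2·(+1)^-2 = +1.
v=3: a=3^3·(≡2), b=3^-4·(≡1) mod 3; (2|3)=-1, (1|3)=+1; (−1)^{3·-4·1}·(-1)^-4·(+1)^3 = +1.
v=31: a=31^1·(≡5), b=31^1·(≡7) mod 31; (5|31)=+1, (7|31)=+1; (−1)^{1·1·15}·(+1)^1·(+1)^1 = -1.
v=29: a=29^0·(≡15), b=29^2·(≡22) mod 29; (15|29)=-1, (22|29)=+1; (−1)^{0·2·14}·(-1)^2·(+1)^0 = +1.
v=7: a=7^1·(≡4), b=7^1·(≡3) mod 7; (4|7)=+1, (3|7)=-1; (−1)^{1·1·3}·(+1)^1·(-1)^1 = +1.
v=2: v_2(a)=0, v_2(b)=-3; units ≡ 1, 5 (mod 8); ε·ε+αω+βω = 0·0+0·1+-3·0 ≡ 0  ⇒  (a,b)_2 = +1.
v=∞: 7161 > 0 and -195734 < 0  ⇒  (a,b)_∞ = +1.
v=11: a=11^1·(≡7), b=11^1·(≡3) mod 11; (7|11)=-1, (3|11)=+1; (−1)^{1·1·5}·(-1)^1·(+1)^1 = +1.
v=41: a=41^0·(≡24), b=41^1·(≡31) mod 41; (24|41)=-1, (31|41)=+1; (−1)^{0·1·20}·(-1)^1·(+1)^0 = -1.
|Ram(7161, -195734)| = 2, even; anisotropic at {31, 41}.

[31, 41]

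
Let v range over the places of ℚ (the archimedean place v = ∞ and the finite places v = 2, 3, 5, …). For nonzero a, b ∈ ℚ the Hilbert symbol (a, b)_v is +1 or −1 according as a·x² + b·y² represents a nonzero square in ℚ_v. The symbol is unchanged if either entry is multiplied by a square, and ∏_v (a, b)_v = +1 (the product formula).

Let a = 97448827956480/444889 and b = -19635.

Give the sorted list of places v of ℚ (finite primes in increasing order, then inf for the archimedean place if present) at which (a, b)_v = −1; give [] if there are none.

(a, b) ≡ (5005, -19635) mod (ℚ^×)²; places V = {2, 3, 5, 7, 11, 13, 17, 19, 23, 29, ∞}.
(a,b)_11: α=1, u≡3; β=1, v≡8 (mod 11); (3|11)=+1, (8|11)=-1; sign (−1)^1·+1^1·-1^1 = +1.
(a,b)_13: α=1, u≡5; β=0, v≡8 (mod 13); (5|13)=-1, (8|13)=-1; sign (−1)^0·-1^0·-1^1 = -1.
(a,b)_5: α=1, u≡4; β=1, v≡3 (mod 5); (4|5)=+1, (3|5)=-1; sign (−1)^0·+1^1·-1^1 = -1.
(a,b)_7: α=1, u≡1; β=1, v≡2 (mod 7); (1|7)=+1, (2|7)=+1; sign (−1)^1·+1^1·+1^1 = -1.
(a,b)_∞: sgn(5005)=+, sgn(-19635)=−, so +1.
(a,b)_17: α=2, u≡5; β=1, v≡1 (mod 17); (5|17)=-1, (1|17)=+1; sign (−1)^0·-1^1·+1^2 = -1.
(a,b)_19: α=2, u≡10; β=0, v≡11 (mod 19); (10|19)=-1, (11|19)=+1; sign (−1)^0·-1^0·+1^2 = +1.
(a,b)_2: α=8, β=0; u≡5, v≡5 (mod 8); ε(u)ε(v)=0·0, αω(v)=8·1, βω(u)=0·1; sum ≡ 0  ⇒  +1.
(a,b)_3: α=6, u≡1; β=1, v≡1 (mod 3); (1|3)=+1, (1|3)=+1; sign (−1)^0·+1^1·+1^6 = +1.
(a,b)_29: α=-2, u≡10; β=0, v≡27 (mod 29); (10|29)=-1, (27|29)=-1; sign (−1)^0·-1^0·-1^-2 = +1.
(a,b)_23: α=-2, u≡11; β=0, v≡7 (mod 23); (11|23)=-1, (7|23)=-1; sign (−1)^0·-1^0·-1^-2 = +1.
Ram(5005, -19635) = {5, 7, 13, 17}; no ℚ_5-point on the conic.

[5, 7, 13, 17]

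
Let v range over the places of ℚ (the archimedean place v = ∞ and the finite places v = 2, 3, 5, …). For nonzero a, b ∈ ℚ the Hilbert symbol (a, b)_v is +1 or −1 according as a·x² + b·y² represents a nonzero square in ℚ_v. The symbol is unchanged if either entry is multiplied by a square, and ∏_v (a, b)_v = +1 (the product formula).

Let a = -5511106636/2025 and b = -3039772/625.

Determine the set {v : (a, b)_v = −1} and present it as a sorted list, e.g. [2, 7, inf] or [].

[47, inf]

Mod squares: a ≡ -20539, b ≡ -759943. Check v ∈ {∞, 2, 3, 5, 7, 19, 23, 37, 47}.
v=7: a=7^2·(≡6), b=7^0·(≡3) mod 7; (6|7)=-1, (3|7)=-1; (−1)^{2·0·3}·(-1)^0·(-1)^2 = +1.
v=∞: -20539 < 0 and -759943 < 0  ⇒  (a,b)_∞ = -1.
v=19: a=19^1·(≡8), b=19^1·(≡4) mod 19; (8|19)=-1, (4|19)=+1; (−1)^{1·1·9}·(-1)^1·(+1)^1 = +1.
v=2: v_2(a)=2, v_2(b)=2; units ≡ 5, 1 (mod 8); ε·ε+αω+βω = 0·0+2·0+2·1 ≡ 0  ⇒  (a,b)_2 = +1.
v=47: a=47^1·(≡20), b=47^1·(≡40) mod 47; (20|47)=-1, (40|47)=-1; (−1)^{1·1·23}·(-1)^1·(-1)^1 = -1.
v=3: a=3^-4·(≡2), b=3^0·(≡2) mod 3; (2|3)=-1, (2|3)=-1; (−1)^{-4·0·1}·(-1)^0·(-1)^-4 = +1.
v=23: a=23^1·(≡1), b=23^1·(≡10) mod 23; (1|23)=+1, (10|23)=-1; (−1)^{1·1·11}·(+1)^1·(-1)^1 = +1.
v=37: a=37^2·(≡34), b=37^1·(≡4) mod 37; (34|37)=+1, (4|37)=+1; (−1)^{2·1·18}·(+1)^1·(+1)^2 = +1.
v=5: a=5^-2·(≡4), b=5^-4·(≡3) mod 5; (4|5)=+1, (3|5)=-1; (−1)^{-2·-4·2}·(+1)^-4·(-1)^-2 = +1.
(-20539, -759943 / ℚ) ramifies at {47, ∞}: a division algebra.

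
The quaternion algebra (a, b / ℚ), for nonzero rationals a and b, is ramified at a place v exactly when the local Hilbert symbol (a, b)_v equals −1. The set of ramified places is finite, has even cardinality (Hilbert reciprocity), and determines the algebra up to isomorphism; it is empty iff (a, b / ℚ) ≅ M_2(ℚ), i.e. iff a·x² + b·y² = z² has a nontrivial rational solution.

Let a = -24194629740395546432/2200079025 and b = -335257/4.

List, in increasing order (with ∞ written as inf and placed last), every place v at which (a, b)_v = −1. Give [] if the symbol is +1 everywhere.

[2, inf]

Mod squares: a ≡ -77, b ≡ -335257. Check v ∈ {∞, 2, 3, 5, 7, 11, 13, 17, 19, 37, 41, 53, 59}.
v=53: a=53^-2·(≡36), b=53^0·(≡45) mod 53; (36|53)=+1, (45|53)=-1; (−1)^{-2·0·26}·(+1)^0·(-1)^-2 = +1.
v=5: a=5^-2·(≡3), b=5^0·(≡2) mod 5; (3|5)=-1, (2|5)=-1; (−1)^{-2·0·2}·(-1)^0·(-1)^-2 = +1.
v=7: a=7^1·(≡6), b=7^0·(≡2) mod 7; (6|7)=-1, (2|7)=+1; (−1)^{1·0·3}·(-1)^0·(+1)^1 = +1.
v=59: a=59^-2·(≡20), b=59^0·(≡10) mod 59; (20|59)=+1, (10|59)=-1; (−1)^{-2·0·29}·(+1)^0·(-1)^-2 = +1.
v=3: a=3^-2·(≡1), b=3^0·(≡2) mod 3; (1|3)=+1, (2|3)=-1; (−1)^{-2·0·1}·(+1)^0·(-1)^-2 = +1.
v=17: a=17^2·(≡4), b=17^1·(≡4) mod 17; (4|17)=+1, (4|17)=+1; (−1)^{2·1·8}·(+1)^1·(+1)^2 = +1.
v=19: a=19^2·(≡3), b=19^0·(≡9) mod 19; (3|19)=-1, (9|19)=+1; (−1)^{2·0·9}·(-1)^0·(+1)^2 = +1.
v=2: v_2(a)=6, v_2(b)=-2; units ≡ 3, 7 (mod 8); ε·ε+αω+βω = 1·1+6·0+-2·1 ≡ 1  ⇒  (a,b)_2 = -1.
v=13: a=13^2·(≡4), b=13^1·(≡4) mod 13; (4|13)=+1, (4|13)=+1; (−1)^{2·1·6}·(+1)^1·(+1)^2 = +1.
v=∞: -77 < 0 and -335257 < 0  ⇒  (a,b)_∞ = -1.
v=41: a=41^2·(≡20), b=41^1·(≡16) mod 41; (20|41)=+1, (16|41)=+1; (−1)^{2·1·20}·(+1)^1·(+1)^2 = +1.
v=11: a=11^3·(≡5), b=11^0·(≡3) mod 11; (5|11)=+1, (3|11)=+1; (−1)^{3·0·5}·(+1)^0·(+1)^3 = +1.
v=37: a=37^2·(≡9), b=37^1·(≡1) mod 37; (9|37)=+1, (1|37)=+1; (−1)^{2·1·18}·(+1)^1·(+1)^2 = +1.
|Ram(-77, -335257)| = 2, even; anisotropic at {2, ∞}.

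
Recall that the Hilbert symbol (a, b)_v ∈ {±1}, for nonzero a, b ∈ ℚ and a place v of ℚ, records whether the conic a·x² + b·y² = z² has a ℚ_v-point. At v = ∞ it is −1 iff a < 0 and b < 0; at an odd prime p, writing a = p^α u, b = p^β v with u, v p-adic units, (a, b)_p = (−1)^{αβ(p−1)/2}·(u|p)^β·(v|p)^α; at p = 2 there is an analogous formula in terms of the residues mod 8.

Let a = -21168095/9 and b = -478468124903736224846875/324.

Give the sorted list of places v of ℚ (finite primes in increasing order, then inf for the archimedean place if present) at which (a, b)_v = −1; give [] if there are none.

Mod squares: a ≡ -125255, b ≡ -42711955. Check v ∈ {∞, 2, 3, 5, 11, 13, 31, 41, 47}.
v=5: a=5^1·(≡4), b=5^5·(≡1) mod 5; (4|5)=+1, (1|5)=+1; (−1)^{1·5·2}·(+1)^5·(+1)^1 = +1.
v=41: a=41^1·(≡2), b=41^3·(≡22) mod 41; (2|41)=+1, (22|41)=-1; (−1)^{1·3·20}·(+1)^3·(-1)^1 = -1.
v=∞: -125255 < 0 and -42711955 < 0  ⇒  (a,b)_∞ = -1.
v=11: a=11^0·(≡7), b=11^1·(≡7) mod 11; (7|11)=-1, (7|11)=-1; (−1)^{0·1·5}·(-1)^1·(-1)^0 = -1.
v=13: a=13^3·(≡7), b=13^7·(≡2) mod 13; (7|13)=-1, (2|13)=-1; (−1)^{3·7·6}·(-1)^7·(-1)^3 = +1.
v=2: v_2(a)=0, v_2(b)=-2; units ≡ 1, 5 (mod 8); ε·ε+αω+βω = 0·0+0·1+-2·0 ≡ 0  ⇒  (a,b)_2 = +1.
v=31: a=31^0·(≡18), b=31^1·(≡24) mod 31; (18|31)=+1, (24|31)=-1; (−1)^{0·1·15}·(+1)^1·(-1)^0 = +1.
v=47: a=47^1·(≡7), b=47^3·(≡32) mod 47; (7|47)=+1, (32|47)=+1; (−1)^{1·3·23}·(+1)^3·(+1)^1 = -1.
v=3: a=3^-2·(≡1), b=3^-4·(≡2) mod 3; (1|3)=+1, (2|3)=-1; (−1)^{-2·-4·1}·(+1)^-4·(-1)^-2 = +1.
|Ram(-125255, -42711955)| = 4, even; anisotropic at {11, 41, 47, ∞}.

[11, 41, 47, inf]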